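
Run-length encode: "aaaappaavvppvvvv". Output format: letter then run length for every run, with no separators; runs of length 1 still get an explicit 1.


String: "aaaappaavvppvvvv"
Scanning for consecutive runs:
  'a' x 4
  'p' x 2
  'a' x 2
  'v' x 2
  'p' x 2
  'v' x 4
RLE = "a4p2a2v2p2v4"


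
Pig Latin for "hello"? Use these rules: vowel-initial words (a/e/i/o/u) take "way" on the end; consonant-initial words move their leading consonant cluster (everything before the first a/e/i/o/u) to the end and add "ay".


Word: "hello"
Starts with consonant(s) → move to end, add 'ay'
Consonant cluster: "h"
Pig Latin = "ellohay"


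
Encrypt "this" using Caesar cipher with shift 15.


Word: "this"
Shift: 15
Each letter → (letter + shift) mod 26:
  't' (19) + 15 = 8 → 'i'
  'h' (7) + 15 = 22 → 'w'
  'i' (8) + 15 = 23 → 'x'
  's' (18) + 15 = 7 → 'h'
Result = "iwxh"


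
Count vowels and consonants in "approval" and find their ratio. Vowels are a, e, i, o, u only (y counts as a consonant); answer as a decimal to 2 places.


Word: "approval"
Vowels (a,e,i,o,u): 3
Consonants: 5
Ratio = 3/5
= 0.60


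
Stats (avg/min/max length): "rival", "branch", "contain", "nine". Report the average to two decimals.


Lengths: "rival"=5, "branch"=6, "contain"=7, "nine"=4
Sum = 22, Count = 4
Average = 22/4 = 5.50
= avg=5.50, min=4, max=7


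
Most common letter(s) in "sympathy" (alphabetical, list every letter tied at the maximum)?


Word: "sympathy"
Letter counts:
  'a': 1
  'h': 1
  'm': 1
  'p': 1
  's': 1
  't': 1
  'y': 2
Maximum count = 2
Most frequent = 'y' (2 times each)


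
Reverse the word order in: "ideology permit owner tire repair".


Original: "ideology permit owner tire repair"
Words (1..n): ideology | permit | owner | tire | repair
Reversed (n..1): repair | tire | owner | permit | ideology
Result = "repair tire owner permit ideology"


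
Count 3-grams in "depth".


Word: "depth" (length 5)
Number of 3-grams = length - 3 + 1 = 5 - 3 + 1
= 3


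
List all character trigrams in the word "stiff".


Word: "stiff" (length 5)
Number of trigrams = 5 - 3 + 1 = 3
  Position 0: "sti"
  Position 1: "tif"
  Position 2: "iff"
Trigrams = "sti", "tif", "iff"


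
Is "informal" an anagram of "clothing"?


Word 1: "clothing" → sorted: cghilnot
Word 2: "informal" → sorted: afilmnor
Same letters? cghilnot != afilmnor
Anagram = No


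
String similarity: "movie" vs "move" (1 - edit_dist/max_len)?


Word 1: "movie" (length 5)
Word 2: "move" (length 4)
One optimal edit sequence:
  1. keep 'm'
  2. keep 'o'
  3. keep 'v'
  4. delete 'i'  (+1)
  5. keep 'e'
Edit distance = 1
Max length = max(5, 4) = 5
Similarity = 1 - 1/5
= 0.8000


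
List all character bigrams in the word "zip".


Word: "zip" (length 3)
Number of bigrams = 3 - 2 + 1 = 2
  Position 0: "zi"
  Position 1: "ip"
Bigrams = "zi", "ip"


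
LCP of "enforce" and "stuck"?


Word 1: "enforce"
Word 2: "stuck"
Comparing from start:
  Pos 0: 'e' != 's' (stop)
LCP = "" (length 0)


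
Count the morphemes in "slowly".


Word: "slowly"
Morphemes: slow | -ly
Each morpheme carries meaning
= 2 morphemes


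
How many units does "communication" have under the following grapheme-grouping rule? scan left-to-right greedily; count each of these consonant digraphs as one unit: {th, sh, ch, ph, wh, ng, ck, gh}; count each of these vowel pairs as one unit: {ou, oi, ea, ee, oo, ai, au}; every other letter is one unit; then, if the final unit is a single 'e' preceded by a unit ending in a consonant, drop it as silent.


Word: "communication" (13 letters)
Left-to-right scan:
  [1] 'c' (letter)
  [2] 'o' (letter)
  [3] 'm' (letter)
  [4] 'm' (letter)
  [5] 'u' (letter)
  [6] 'n' (letter)
  [7] 'i' (letter)
  [8] 'c' (letter)
  [9] 'a' (letter)
  [10] 't' (letter)
  [11] 'i' (letter)
  [12] 'o' (letter)
  [13] 'n' (letter)
Units from scan: 13
Sound units = 13 units


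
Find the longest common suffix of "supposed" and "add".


Word 1: "supposed"
Word 2: "add"
Comparing from end:
  Pos -1: 'd' == 'd'
  Pos -2: 'e' != 'd' (stop)
LCS = "d" (length 1)


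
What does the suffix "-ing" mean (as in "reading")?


Suffix: -ing
Example: reading (read + -ing)
Meaning = present participle


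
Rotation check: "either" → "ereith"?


Word: "either", Candidate: "ereith"
Method: check if candidate is substring of word+word
"eithereither" contains "ereith"? Yes
Is rotation = Yes


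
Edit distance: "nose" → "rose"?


Word 1: "nose" (length 4)
Word 2: "rose" (length 4)
One optimal edit sequence (insert/delete/substitute each cost 1):
  1. substitute 'n' -> 'r'  (+1)
  2. keep 'o'
  3. keep 's'
  4. keep 'e'
Total edit operations: 1
Edit distance = 1


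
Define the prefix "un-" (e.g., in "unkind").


Prefix: un-
Example: unkind = un- + kind
Meaning = not / reverse


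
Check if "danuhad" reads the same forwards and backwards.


Word: "danuhad"
Reversed: "dahunad"
Forward == Backward? danuhad != dahunad
Palindrome = No


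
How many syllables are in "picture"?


Word: "picture"
Syllable breakdown: pic · ture
Counting: 2 parts
= 2 syllables


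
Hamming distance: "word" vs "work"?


Comparing character by character (same length = 4):
  Pos 0: 'w' vs 'w' =
  Pos 1: 'o' vs 'o' =
  Pos 2: 'r' vs 'r' =
  Pos 3: 'd' vs 'k' !=
Hamming distance = 1


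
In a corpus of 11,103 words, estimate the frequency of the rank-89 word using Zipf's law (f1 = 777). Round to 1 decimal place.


Zipf's law: f(r) = f(1) / r
f(1) = 777
f(89) = 777 / 89
= 8.7 occurrences


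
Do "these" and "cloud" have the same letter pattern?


Pattern of "these": [0, 1, 2, 3, 2]
Pattern of "cloud": [0, 1, 2, 3, 4]
Patterns do not match
Same pattern = No


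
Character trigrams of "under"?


Word: "under" (length 5)
Number of trigrams = 5 - 3 + 1 = 3
  Position 0: "und"
  Position 1: "nde"
  Position 2: "der"
Trigrams = "und", "nde", "der"


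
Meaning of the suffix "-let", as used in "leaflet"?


Suffix: -let
Example: leaflet = leaf + -let
Meaning = small


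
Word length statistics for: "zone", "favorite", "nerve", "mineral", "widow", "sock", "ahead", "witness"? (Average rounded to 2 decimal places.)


Lengths: "zone"=4, "favorite"=8, "nerve"=5, "mineral"=7, "widow"=5, "sock"=4, "ahead"=5, "witness"=7
Sum = 45, Count = 8
Average = 45/8 = 5.63
= avg=5.63, min=4, max=8


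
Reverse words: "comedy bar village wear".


Original: "comedy bar village wear"
Words (1..n): comedy | bar | village | wear
Reversed (n..1): wear | village | bar | comedy
Result = "wear village bar comedy"


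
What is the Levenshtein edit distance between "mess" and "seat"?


Word 1: "mess" (length 4)
Word 2: "seat" (length 4)
One optimal edit sequence (insert/delete/substitute each cost 1):
  1. substitute 'm' -> 's'  (+1)
  2. keep 'e'
  3. substitute 's' -> 'a'  (+1)
  4. substitute 's' -> 't'  (+1)
Total edit operations: 3
Edit distance = 3


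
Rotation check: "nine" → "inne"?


Word: "nine", Candidate: "inne"
Method: check if candidate is substring of word+word
"ninenine" contains "inne"? No
Is rotation = No


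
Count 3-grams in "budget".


Word: "budget" (length 6)
Number of 3-grams = length - 3 + 1 = 6 - 3 + 1
= 4


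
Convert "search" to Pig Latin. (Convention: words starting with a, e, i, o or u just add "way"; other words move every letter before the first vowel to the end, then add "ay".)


Word: "search"
Starts with consonant(s) → move to end, add 'ay'
Consonant cluster: "s"
Pig Latin = "earchsay"


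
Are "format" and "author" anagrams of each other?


Word 1: "format" → sorted: afmort
Word 2: "author" → sorted: ahortu
Same letters? afmort != ahortu
Anagram = No


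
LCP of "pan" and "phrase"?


Word 1: "pan"
Word 2: "phrase"
Comparing from start:
  Pos 0: 'p' == 'p'
  Pos 1: 'a' != 'h' (stop)
LCP = "p" (length 1)


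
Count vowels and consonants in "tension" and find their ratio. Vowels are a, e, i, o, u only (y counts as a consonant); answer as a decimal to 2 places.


Word: "tension"
Vowels (a,e,i,o,u): 3
Consonants: 4
Ratio = 3/4
= 0.75


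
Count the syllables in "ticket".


Word: "ticket"
Syllable breakdown: tick | et
Counting: 2 parts
= 2 syllables


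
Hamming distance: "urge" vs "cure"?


Comparing character by character (same length = 4):
  Pos 0: 'u' vs 'c' !=
  Pos 1: 'r' vs 'u' !=
  Pos 2: 'g' vs 'r' !=
  Pos 3: 'e' vs 'e' =
Hamming distance = 3


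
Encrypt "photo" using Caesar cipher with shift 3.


Word: "photo"
Shift: 3
Each letter → (letter + shift) mod 26:
  'p' (15) + 3 = 18 → 's'
  'h' (7) + 3 = 10 → 'k'
  'o' (14) + 3 = 17 → 'r'
  't' (19) + 3 = 22 → 'w'
  'o' (14) + 3 = 17 → 'r'
Result = "skrwr"


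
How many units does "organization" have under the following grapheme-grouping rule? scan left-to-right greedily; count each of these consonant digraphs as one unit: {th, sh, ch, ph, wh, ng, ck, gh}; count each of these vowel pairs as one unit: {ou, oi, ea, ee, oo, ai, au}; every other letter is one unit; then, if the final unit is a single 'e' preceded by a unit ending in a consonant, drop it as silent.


Word: "organization" (12 letters)
Left-to-right scan:
  [1] 'o' (letter)
  [2] 'r' (letter)
  [3] 'g' (letter)
  [4] 'a' (letter)
  [5] 'n' (letter)
  [6] 'i' (letter)
  [7] 'z' (letter)
  [8] 'a' (letter)
  [9] 't' (letter)
  [10] 'i' (letter)
  [11] 'o' (letter)
  [12] 'n' (letter)
Units from scan: 12
Sound units = 12 units


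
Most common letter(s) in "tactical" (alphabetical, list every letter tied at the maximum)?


Word: "tactical"
Letter counts:
  'a': 2
  'c': 2
  'i': 1
  'l': 1
  't': 2
Maximum count = 2
Most frequent = 'a', 'c', 't' (2 times each)


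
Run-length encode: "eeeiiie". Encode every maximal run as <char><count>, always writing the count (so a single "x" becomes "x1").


String: "eeeiiie"
Scanning for consecutive runs:
  'e' x 3
  'i' x 3
  'e' x 1
RLE = "e3i3e1"


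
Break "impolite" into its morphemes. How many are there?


Word: "impolite"
Morphemes: im- | polite
Each morpheme carries meaning
= 2 morphemes


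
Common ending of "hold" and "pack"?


Word 1: "hold"
Word 2: "pack"
Comparing from end:
  Pos -1: 'd' != 'k' (stop)
LCS = "" (length 0)


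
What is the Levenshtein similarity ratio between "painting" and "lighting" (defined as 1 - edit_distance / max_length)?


Word 1: "painting" (length 8)
Word 2: "lighting" (length 8)
One optimal edit sequence:
  1. substitute 'p' -> 'l'  (+1)
  2. substitute 'a' -> 'i'  (+1)
  3. substitute 'i' -> 'g'  (+1)
  4. substitute 'n' -> 'h'  (+1)
  5. keep 't'
  6. keep 'i'
  7. keep 'n'
  8. keep 'g'
Edit distance = 4
Max length = max(8, 8) = 8
Similarity = 1 - 4/8
= 0.5000


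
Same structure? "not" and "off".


Pattern of "not": [0, 1, 2]
Pattern of "off": [0, 1, 1]
Patterns do not match
Same pattern = No


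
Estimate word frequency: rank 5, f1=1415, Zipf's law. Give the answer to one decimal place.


Zipf's law: f(r) = f(1) / r
f(1) = 1415
f(5) = 1415 / 5
= 283.0 occurrences


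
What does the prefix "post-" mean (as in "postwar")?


Prefix: post-
Example: postwar = post- + war
Meaning = after


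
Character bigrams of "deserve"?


Word: "deserve" (length 7)
Number of bigrams = 7 - 2 + 1 = 6
  Position 0: "de"
  Position 1: "es"
  Position 2: "se"
  Position 3: "er"
  Position 4: "rv"
  Position 5: "ve"
Bigrams = "de", "es", "se", "er", "rv", "ve"


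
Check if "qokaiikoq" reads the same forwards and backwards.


Word: "qokaiikoq"
Reversed: "qokiiakoq"
Forward == Backward? qokaiikoq != qokiiakoq
Palindrome = No


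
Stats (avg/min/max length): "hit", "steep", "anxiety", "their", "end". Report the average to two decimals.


Lengths: "hit"=3, "steep"=5, "anxiety"=7, "their"=5, "end"=3
Sum = 23, Count = 5
Average = 23/5 = 4.60
= avg=4.60, min=3, max=7


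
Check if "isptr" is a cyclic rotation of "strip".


Word: "strip", Candidate: "isptr"
Method: check if candidate is substring of word+word
"stripstrip" contains "isptr"? No
Is rotation = No


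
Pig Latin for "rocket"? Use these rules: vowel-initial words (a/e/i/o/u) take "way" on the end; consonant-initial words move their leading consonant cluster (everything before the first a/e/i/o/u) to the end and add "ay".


Word: "rocket"
Starts with consonant(s) → move to end, add 'ay'
Consonant cluster: "r"
Pig Latin = "ocketray"


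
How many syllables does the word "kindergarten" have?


Word: "kindergarten"
Syllable breakdown: kin / der / gar / ten
Counting: 4 parts
= 4 syllables


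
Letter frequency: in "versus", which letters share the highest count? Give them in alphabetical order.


Word: "versus"
Letter counts:
  'e': 1
  'r': 1
  's': 2
  'u': 1
  'v': 1
Maximum count = 2
Most frequent = 's' (2 times each)


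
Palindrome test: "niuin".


Word: "niuin"
Reversed: "niuin"
Forward == Backward? niuin == niuin
Palindrome = Yes


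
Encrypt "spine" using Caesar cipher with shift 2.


Word: "spine"
Shift: 2
Each letter → (letter + shift) mod 26:
  's' (18) + 2 = 20 → 'u'
  'p' (15) + 2 = 17 → 'r'
  'i' (8) + 2 = 10 → 'k'
  'n' (13) + 2 = 15 → 'p'
  'e' (4) + 2 = 6 → 'g'
Result = "urkpg"


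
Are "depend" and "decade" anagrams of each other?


Word 1: "depend" → sorted: ddeenp
Word 2: "decade" → sorted: acddee
Same letters? ddeenp != acddee
Anagram = No


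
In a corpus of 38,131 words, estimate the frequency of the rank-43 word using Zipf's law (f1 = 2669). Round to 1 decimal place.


Zipf's law: f(r) = f(1) / r
f(1) = 2669
f(43) = 2669 / 43
= 62.1 occurrences


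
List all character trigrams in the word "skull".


Word: "skull" (length 5)
Number of trigrams = 5 - 3 + 1 = 3
  Position 0: "sku"
  Position 1: "kul"
  Position 2: "ull"
Trigrams = "sku", "kul", "ull"


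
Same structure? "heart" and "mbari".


Pattern of "heart": [0, 1, 2, 3, 4]
Pattern of "mbari": [0, 1, 2, 3, 4]
Patterns match
Same pattern = Yes


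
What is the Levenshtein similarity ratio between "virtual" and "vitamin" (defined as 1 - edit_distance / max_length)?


Word 1: "virtual" (length 7)
Word 2: "vitamin" (length 7)
One optimal edit sequence:
  1. keep 'v'
  2. keep 'i'
  3. substitute 'r' -> 't'  (+1)
  4. substitute 't' -> 'a'  (+1)
  5. substitute 'u' -> 'm'  (+1)
  6. substitute 'a' -> 'i'  (+1)
  7. substitute 'l' -> 'n'  (+1)
Edit distance = 5
Max length = max(7, 7) = 7
Similarity = 1 - 5/7
= 0.2857


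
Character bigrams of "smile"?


Word: "smile" (length 5)
Number of bigrams = 5 - 2 + 1 = 4
  Position 0: "sm"
  Position 1: "mi"
  Position 2: "il"
  Position 3: "le"
Bigrams = "sm", "mi", "il", "le"


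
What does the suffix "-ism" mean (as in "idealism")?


Suffix: -ism
As in: idealism -> ideal + -ism
Meaning = belief / practice


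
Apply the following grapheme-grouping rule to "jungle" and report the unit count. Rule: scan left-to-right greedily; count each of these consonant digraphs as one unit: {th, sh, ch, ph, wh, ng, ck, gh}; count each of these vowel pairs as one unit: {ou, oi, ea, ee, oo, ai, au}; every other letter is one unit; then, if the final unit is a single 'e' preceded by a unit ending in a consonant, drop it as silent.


Word: "jungle" (6 letters)
Left-to-right scan:
  [1] 'j' (letter)
  [2] 'u' (letter)
  [3] 'ng' (digraph)
  [4] 'l' (letter)
  [5] 'e' (letter)
Units from scan: 5
Final unit is 'e' after a consonant -> drop as silent (-1)
Sound units = 4 units


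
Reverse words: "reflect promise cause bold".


Original: "reflect promise cause bold"
Words (1..n): reflect | promise | cause | bold
Reversed (n..1): bold | cause | promise | reflect
Result = "bold cause promise reflect"


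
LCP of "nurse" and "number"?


Word 1: "nurse"
Word 2: "number"
Comparing from start:
  Pos 0: 'n' == 'n'
  Pos 1: 'u' == 'u'
  Pos 2: 'r' != 'm' (stop)
LCP = "nu" (length 2)


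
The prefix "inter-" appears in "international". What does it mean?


Prefix: inter-
Example: international (inter- + national)
Meaning = between


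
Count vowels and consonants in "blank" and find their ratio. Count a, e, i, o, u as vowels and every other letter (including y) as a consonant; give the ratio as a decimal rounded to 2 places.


Word: "blank"
Vowels (a,e,i,o,u): 1
Consonants: 4
Ratio = 1/4
= 0.25


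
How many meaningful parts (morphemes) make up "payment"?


Word: "payment"
Morphemes: pay + -ment
Each morpheme carries meaning
= 2 morphemes


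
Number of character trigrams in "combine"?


Word: "combine" (length 7)
Number of 3-grams = length - 3 + 1 = 7 - 3 + 1
= 5


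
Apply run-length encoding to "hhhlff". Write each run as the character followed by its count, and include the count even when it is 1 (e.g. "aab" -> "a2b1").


String: "hhhlff"
Scanning for consecutive runs:
  'h' x 3
  'l' x 1
  'f' x 2
RLE = "h3l1f2"


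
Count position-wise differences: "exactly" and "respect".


Comparing character by character (same length = 7):
  Pos 0: 'e' vs 'r' !=
  Pos 1: 'x' vs 'e' !=
  Pos 2: 'a' vs 's' !=
  Pos 3: 'c' vs 'p' !=
  Pos 4: 't' vs 'e' !=
  Pos 5: 'l' vs 'c' !=
  Pos 6: 'y' vs 't' !=
Hamming distance = 7


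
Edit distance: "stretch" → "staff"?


Word 1: "stretch" (length 7)
Word 2: "staff" (length 5)
One optimal edit sequence (insert/delete/substitute each cost 1):
  1. keep 's'
  2. keep 't'
  3. delete 'r'  (+1)
  4. delete 'e'  (+1)
  5. substitute 't' -> 'a'  (+1)
  6. substitute 'c' -> 'f'  (+1)
  7. substitute 'h' -> 'f'  (+1)
Total edit operations: 5
Edit distance = 5


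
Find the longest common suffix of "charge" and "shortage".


Word 1: "charge"
Word 2: "shortage"
Comparing from end:
  Pos -1: 'e' == 'e'
  Pos -2: 'g' == 'g'
  Pos -3: 'r' != 'a' (stop)
LCS = "ge" (length 2)


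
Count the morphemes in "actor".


Word: "actor"
Morphemes: act + -or
Each morpheme carries meaning
= 2 morphemes


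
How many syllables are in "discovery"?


Word: "discovery"
Syllable breakdown: dis | cov | er | y
Counting: 4 parts
= 4 syllables


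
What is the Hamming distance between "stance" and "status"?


Comparing character by character (same length = 6):
  Pos 0: 's' vs 's' =
  Pos 1: 't' vs 't' =
  Pos 2: 'a' vs 'a' =
  Pos 3: 'n' vs 't' !=
  Pos 4: 'c' vs 'u' !=
  Pos 5: 'e' vs 's' !=
Hamming distance = 3


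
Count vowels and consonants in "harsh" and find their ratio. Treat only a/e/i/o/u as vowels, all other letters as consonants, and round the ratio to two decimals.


Word: "harsh"
Vowels (a,e,i,o,u): 1
Consonants: 4
Ratio = 1/4
= 0.25


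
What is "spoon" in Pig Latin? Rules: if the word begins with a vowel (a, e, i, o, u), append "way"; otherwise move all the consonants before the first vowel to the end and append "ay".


Word: "spoon"
Starts with consonant(s) → move to end, add 'ay'
Consonant cluster: "sp"
Pig Latin = "oonspay"


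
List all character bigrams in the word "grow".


Word: "grow" (length 4)
Number of bigrams = 4 - 2 + 1 = 3
  Position 0: "gr"
  Position 1: "ro"
  Position 2: "ow"
Bigrams = "gr", "ro", "ow"


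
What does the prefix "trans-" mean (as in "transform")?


Prefix: trans-
As in: transform -> trans- + form
Meaning = across


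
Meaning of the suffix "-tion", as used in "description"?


Suffix: -tion
Example: description = describe + -tion, with a spelling change
Meaning = act or process


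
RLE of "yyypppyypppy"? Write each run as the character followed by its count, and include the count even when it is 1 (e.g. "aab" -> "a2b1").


String: "yyypppyypppy"
Scanning for consecutive runs:
  'y' x 3
  'p' x 3
  'y' x 2
  'p' x 3
  'y' x 1
RLE = "y3p3y2p3y1"


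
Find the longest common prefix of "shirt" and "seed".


Word 1: "shirt"
Word 2: "seed"
Comparing from start:
  Pos 0: 's' == 's'
  Pos 1: 'h' != 'e' (stop)
LCP = "s" (length 1)


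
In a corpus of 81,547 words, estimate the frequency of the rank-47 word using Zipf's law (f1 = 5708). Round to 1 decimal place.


Zipf's law: f(r) = f(1) / r
f(1) = 5708
f(47) = 5708 / 47
= 121.4 occurrences


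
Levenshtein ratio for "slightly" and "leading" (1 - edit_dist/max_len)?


Word 1: "slightly" (length 8)
Word 2: "leading" (length 7)
One optimal edit sequence:
  1. delete 's'  (+1)
  2. keep 'l'
  3. substitute 'i' -> 'e'  (+1)
  4. substitute 'g' -> 'a'  (+1)
  5. substitute 'h' -> 'd'  (+1)
  6. substitute 't' -> 'i'  (+1)
  7. substitute 'l' -> 'n'  (+1)
  8. substitute 'y' -> 'g'  (+1)
Edit distance = 7
Max length = max(8, 7) = 8
Similarity = 1 - 7/8
= 0.1250


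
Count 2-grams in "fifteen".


Word: "fifteen" (length 7)
Number of 2-grams = length - 2 + 1 = 7 - 2 + 1
= 6


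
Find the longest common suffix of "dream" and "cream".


Word 1: "dream"
Word 2: "cream"
Comparing from end:
  Pos -1: 'm' == 'm'
  Pos -2: 'a' == 'a'
  Pos -3: 'e' == 'e'
  Pos -4: 'r' == 'r'
  Pos -5: 'd' != 'c' (stop)
LCS = "ream" (length 4)


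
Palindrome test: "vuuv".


Word: "vuuv"
Reversed: "vuuv"
Forward == Backward? vuuv == vuuv
Palindrome = Yes


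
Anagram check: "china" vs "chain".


Word 1: "china" → sorted: achin
Word 2: "chain" → sorted: achin
Same letters? achin == achin
Anagram = Yes


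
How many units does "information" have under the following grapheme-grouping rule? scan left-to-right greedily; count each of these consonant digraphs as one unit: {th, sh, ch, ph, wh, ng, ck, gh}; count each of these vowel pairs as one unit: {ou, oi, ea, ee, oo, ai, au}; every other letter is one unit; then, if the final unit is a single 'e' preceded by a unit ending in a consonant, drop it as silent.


Word: "information" (11 letters)
Left-to-right scan:
  [1] 'i' (letter)
  [2] 'n' (letter)
  [3] 'f' (letter)
  [4] 'o' (letter)
  [5] 'r' (letter)
  [6] 'm' (letter)
  [7] 'a' (letter)
  [8] 't' (letter)
  [9] 'i' (letter)
  [10] 'o' (letter)
  [11] 'n' (letter)
Units from scan: 11
Sound units = 11 units


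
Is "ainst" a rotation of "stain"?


Word: "stain", Candidate: "ainst"
Method: check if candidate is substring of word+word
"stainstain" contains "ainst"? Yes
Is rotation = Yes


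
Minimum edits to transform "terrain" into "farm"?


Word 1: "terrain" (length 7)
Word 2: "farm" (length 4)
One optimal edit sequence (insert/delete/substitute each cost 1):
  1. delete 't'  (+1)
  2. delete 'e'  (+1)
  3. delete 'r'  (+1)
  4. substitute 'r' -> 'f'  (+1)
  5. keep 'a'
  6. substitute 'i' -> 'r'  (+1)
  7. substitute 'n' -> 'm'  (+1)
Total edit operations: 6
Edit distance = 6


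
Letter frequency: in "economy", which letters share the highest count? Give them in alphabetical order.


Word: "economy"
Letter counts:
  'c': 1
  'e': 1
  'm': 1
  'n': 1
  'o': 2
  'y': 1
Maximum count = 2
Most frequent = 'o' (2 times each)


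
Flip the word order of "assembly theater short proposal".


Original: "assembly theater short proposal"
Words (1..n): assembly | theater | short | proposal
Reversed (n..1): proposal | short | theater | assembly
Result = "proposal short theater assembly"


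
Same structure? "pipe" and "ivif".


Pattern of "pipe": [0, 1, 0, 2]
Pattern of "ivif": [0, 1, 0, 2]
Patterns match
Same pattern = Yes


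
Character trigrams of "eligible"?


Word: "eligible" (length 8)
Number of trigrams = 8 - 3 + 1 = 6
  Position 0: "eli"
  Position 1: "lig"
  Position 2: "igi"
  Position 3: "gib"
  Position 4: "ibl"
  Position 5: "ble"
Trigrams = "eli", "lig", "igi", "gib", "ibl", "ble"


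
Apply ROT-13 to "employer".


Word: "employer"
Shift: 13
Each letter → (letter + shift) mod 26:
  'e' (4) + 13 = 17 → 'r'
  'm' (12) + 13 = 25 → 'z'
  'p' (15) + 13 = 2 → 'c'
  'l' (11) + 13 = 24 → 'y'
  'o' (14) + 13 = 1 → 'b'
  'y' (24) + 13 = 11 → 'l'
  'e' (4) + 13 = 17 → 'r'
  'r' (17) + 13 = 4 → 'e'
Result = "rzcyblre"


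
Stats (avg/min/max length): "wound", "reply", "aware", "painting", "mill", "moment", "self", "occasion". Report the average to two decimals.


Lengths: "wound"=5, "reply"=5, "aware"=5, "painting"=8, "mill"=4, "moment"=6, "self"=4, "occasion"=8
Sum = 45, Count = 8
Average = 45/8 = 5.63
= avg=5.63, min=4, max=8


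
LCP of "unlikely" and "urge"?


Word 1: "unlikely"
Word 2: "urge"
Comparing from start:
  Pos 0: 'u' == 'u'
  Pos 1: 'n' != 'r' (stop)
LCP = "u" (length 1)


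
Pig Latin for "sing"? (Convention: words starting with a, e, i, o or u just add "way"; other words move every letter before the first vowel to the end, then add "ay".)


Word: "sing"
Starts with consonant(s) → move to end, add 'ay'
Consonant cluster: "s"
Pig Latin = "ingsay"


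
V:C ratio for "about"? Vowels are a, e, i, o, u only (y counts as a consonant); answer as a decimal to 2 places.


Word: "about"
Vowels (a,e,i,o,u): 3
Consonants: 2
Ratio = 3/2
= 1.50


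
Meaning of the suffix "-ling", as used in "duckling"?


Suffix: -ling
As in: duckling -> duck + -ling
Meaning = small / young


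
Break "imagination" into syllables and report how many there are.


Word: "imagination"
Syllable breakdown: i-mag-i-na-tion
Counting: 5 parts
= 5 syllables


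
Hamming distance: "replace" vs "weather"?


Comparing character by character (same length = 7):
  Pos 0: 'r' vs 'w' !=
  Pos 1: 'e' vs 'e' =
  Pos 2: 'p' vs 'a' !=
  Pos 3: 'l' vs 't' !=
  Pos 4: 'a' vs 'h' !=
  Pos 5: 'c' vs 'e' !=
  Pos 6: 'e' vs 'r' !=
Hamming distance = 6


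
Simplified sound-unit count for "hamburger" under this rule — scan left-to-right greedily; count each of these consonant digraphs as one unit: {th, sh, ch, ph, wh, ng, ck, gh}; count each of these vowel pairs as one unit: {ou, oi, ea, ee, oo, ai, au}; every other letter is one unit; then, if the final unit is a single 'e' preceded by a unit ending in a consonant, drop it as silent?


Word: "hamburger" (9 letters)
Left-to-right scan:
  1. 'h' (letter)
  2. 'a' (letter)
  3. 'm' (letter)
  4. 'b' (letter)
  5. 'u' (letter)
  6. 'r' (letter)
  7. 'g' (letter)
  8. 'e' (letter)
  9. 'r' (letter)
Units from scan: 9
Sound units = 9 units


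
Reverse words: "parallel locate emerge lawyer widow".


Original: "parallel locate emerge lawyer widow"
Words (1..n): parallel | locate | emerge | lawyer | widow
Reversed (n..1): widow | lawyer | emerge | locate | parallel
Result = "widow lawyer emerge locate parallel"


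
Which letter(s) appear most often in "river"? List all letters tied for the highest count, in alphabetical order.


Word: "river"
Letter counts:
  'e': 1
  'i': 1
  'r': 2
  'v': 1
Maximum count = 2
Most frequent = 'r' (2 times each)


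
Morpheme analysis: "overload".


Word: "overload"
Morphemes: over- | load
Each morpheme carries meaning
= 2 morphemes


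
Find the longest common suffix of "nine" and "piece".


Word 1: "nine"
Word 2: "piece"
Comparing from end:
  Pos -1: 'e' == 'e'
  Pos -2: 'n' != 'c' (stop)
LCS = "e" (length 1)


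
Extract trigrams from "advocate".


Word: "advocate" (length 8)
Number of trigrams = 8 - 3 + 1 = 6
  Position 0: "adv"
  Position 1: "dvo"
  Position 2: "voc"
  Position 3: "oca"
  Position 4: "cat"
  Position 5: "ate"
Trigrams = "adv", "dvo", "voc", "oca", "cat", "ate"


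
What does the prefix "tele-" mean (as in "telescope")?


Prefix: tele-
As in: telescope -> tele- + scope
Meaning = distant


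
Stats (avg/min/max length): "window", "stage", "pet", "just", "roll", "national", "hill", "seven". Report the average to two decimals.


Lengths: "window"=6, "stage"=5, "pet"=3, "just"=4, "roll"=4, "national"=8, "hill"=4, "seven"=5
Sum = 39, Count = 8
Average = 39/8 = 4.88
= avg=4.88, min=3, max=8


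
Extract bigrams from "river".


Word: "river" (length 5)
Number of bigrams = 5 - 2 + 1 = 4
  Position 0: "ri"
  Position 1: "iv"
  Position 2: "ve"
  Position 3: "er"
Bigrams = "ri", "iv", "ve", "er"


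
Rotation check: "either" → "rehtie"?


Word: "either", Candidate: "rehtie"
Method: check if candidate is substring of word+word
"eithereither" contains "rehtie"? No
Is rotation = No


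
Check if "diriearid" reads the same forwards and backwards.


Word: "diriearid"
Reversed: "diraeirid"
Forward == Backward? diriearid != diraeirid
Palindrome = No


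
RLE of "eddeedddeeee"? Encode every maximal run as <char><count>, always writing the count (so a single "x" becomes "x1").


String: "eddeedddeeee"
Scanning for consecutive runs:
  'e' x 1
  'd' x 2
  'e' x 2
  'd' x 3
  'e' x 4
RLE = "e1d2e2d3e4"


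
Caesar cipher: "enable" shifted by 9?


Word: "enable"
Shift: 9
Each letter → (letter + shift) mod 26:
  'e' (4) + 9 = 13 → 'n'
  'n' (13) + 9 = 22 → 'w'
  'a' (0) + 9 = 9 → 'j'
  'b' (1) + 9 = 10 → 'k'
  'l' (11) + 9 = 20 → 'u'
  'e' (4) + 9 = 13 → 'n'
Result = "nwjkun"


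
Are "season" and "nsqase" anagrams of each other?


Word 1: "season" → sorted: aenoss
Word 2: "nsqase" → sorted: aenqss
Same letters? aenoss != aenqss
Anagram = No


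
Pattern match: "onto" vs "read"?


Pattern of "onto": [0, 1, 2, 0]
Pattern of "read": [0, 1, 2, 3]
Patterns do not match
Same pattern = No


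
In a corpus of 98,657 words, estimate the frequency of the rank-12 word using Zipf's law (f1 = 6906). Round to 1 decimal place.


Zipf's law: f(r) = f(1) / r
f(1) = 6906
f(12) = 6906 / 12
= 575.5 occurrences


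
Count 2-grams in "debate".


Word: "debate" (length 6)
Number of 2-grams = length - 2 + 1 = 6 - 2 + 1
= 5


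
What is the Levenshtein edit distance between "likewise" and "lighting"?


Word 1: "likewise" (length 8)
Word 2: "lighting" (length 8)
One optimal edit sequence (insert/delete/substitute each cost 1):
  1. keep 'l'
  2. keep 'i'
  3. substitute 'k' -> 'g'  (+1)
  4. substitute 'e' -> 'h'  (+1)
  5. substitute 'w' -> 't'  (+1)
  6. keep 'i'
  7. substitute 's' -> 'n'  (+1)
  8. substitute 'e' -> 'g'  (+1)
Total edit operations: 5
Edit distance = 5


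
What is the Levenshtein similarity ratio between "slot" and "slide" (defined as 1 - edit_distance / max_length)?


Word 1: "slot" (length 4)
Word 2: "slide" (length 5)
One optimal edit sequence:
  1. keep 's'
  2. keep 'l'
  3. insert 'i'  (+1)
  4. substitute 'o' -> 'd'  (+1)
  5. substitute 't' -> 'e'  (+1)
Edit distance = 3
Max length = max(4, 5) = 5
Similarity = 1 - 3/5
= 0.4000


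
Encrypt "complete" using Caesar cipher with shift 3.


Word: "complete"
Shift: 3
Each letter → (letter + shift) mod 26:
  'c' (2) + 3 = 5 → 'f'
  'o' (14) + 3 = 17 → 'r'
  'm' (12) + 3 = 15 → 'p'
  'p' (15) + 3 = 18 → 's'
  'l' (11) + 3 = 14 → 'o'
  'e' (4) + 3 = 7 → 'h'
  't' (19) + 3 = 22 → 'w'
  'e' (4) + 3 = 7 → 'h'
Result = "frpsohwh"


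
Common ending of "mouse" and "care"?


Word 1: "mouse"
Word 2: "care"
Comparing from end:
  Pos -1: 'e' == 'e'
  Pos -2: 's' != 'r' (stop)
LCS = "e" (length 1)


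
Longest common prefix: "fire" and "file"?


Word 1: "fire"
Word 2: "file"
Comparing from start:
  Pos 0: 'f' == 'f'
  Pos 1: 'i' == 'i'
  Pos 2: 'r' != 'l' (stop)
LCP = "fi" (length 2)


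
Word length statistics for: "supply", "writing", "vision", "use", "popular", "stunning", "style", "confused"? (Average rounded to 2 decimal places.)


Lengths: "supply"=6, "writing"=7, "vision"=6, "use"=3, "popular"=7, "stunning"=8, "style"=5, "confused"=8
Sum = 50, Count = 8
Average = 50/8 = 6.25
= avg=6.25, min=3, max=8


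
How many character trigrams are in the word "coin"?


Word: "coin" (length 4)
Number of 3-grams = length - 3 + 1 = 4 - 3 + 1
= 2


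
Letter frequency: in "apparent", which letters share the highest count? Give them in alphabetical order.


Word: "apparent"
Letter counts:
  'a': 2
  'e': 1
  'n': 1
  'p': 2
  'r': 1
  't': 1
Maximum count = 2
Most frequent = 'a', 'p' (2 times each)


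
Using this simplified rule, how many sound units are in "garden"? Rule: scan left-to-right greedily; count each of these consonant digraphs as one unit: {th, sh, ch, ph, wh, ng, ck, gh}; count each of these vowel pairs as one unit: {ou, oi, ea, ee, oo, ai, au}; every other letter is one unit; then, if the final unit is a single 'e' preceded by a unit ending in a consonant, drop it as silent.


Word: "garden" (6 letters)
Left-to-right scan:
  (1) 'g' (letter)
  (2) 'a' (letter)
  (3) 'r' (letter)
  (4) 'd' (letter)
  (5) 'e' (letter)
  (6) 'n' (letter)
Units from scan: 6
Sound units = 6 units


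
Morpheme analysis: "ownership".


Word: "ownership"
Morphemes: own / -er / -ship
Each morpheme carries meaning
= 3 morphemes


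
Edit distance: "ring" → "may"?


Word 1: "ring" (length 4)
Word 2: "may" (length 3)
One optimal edit sequence (insert/delete/substitute each cost 1):
  1. delete 'r'  (+1)
  2. substitute 'i' -> 'm'  (+1)
  3. substitute 'n' -> 'a'  (+1)
  4. substitute 'g' -> 'y'  (+1)
Total edit operations: 4
Edit distance = 4


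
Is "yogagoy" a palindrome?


Word: "yogagoy"
Reversed: "yogagoy"
Forward == Backward? yogagoy == yogagoy
Palindrome = Yes


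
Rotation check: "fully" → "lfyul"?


Word: "fully", Candidate: "lfyul"
Method: check if candidate is substring of word+word
"fullyfully" contains "lfyul"? No
Is rotation = No


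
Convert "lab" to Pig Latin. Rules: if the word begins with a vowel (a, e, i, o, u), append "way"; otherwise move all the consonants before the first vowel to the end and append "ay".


Word: "lab"
Starts with consonant(s) → move to end, add 'ay'
Consonant cluster: "l"
Pig Latin = "ablay"


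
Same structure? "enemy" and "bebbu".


Pattern of "enemy": [0, 1, 0, 2, 3]
Pattern of "bebbu": [0, 1, 0, 0, 2]
Patterns do not match
Same pattern = No


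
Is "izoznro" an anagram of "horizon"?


Word 1: "horizon" → sorted: hinoorz
Word 2: "izoznro" → sorted: inoorzz
Same letters? hinoorz != inoorzz
Anagram = No


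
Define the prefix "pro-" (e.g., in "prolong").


Prefix: pro-
Example: prolong = pro- + long
Meaning = forward / in favor of


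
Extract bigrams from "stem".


Word: "stem" (length 4)
Number of bigrams = 4 - 2 + 1 = 3
  Position 0: "st"
  Position 1: "te"
  Position 2: "em"
Bigrams = "st", "te", "em"


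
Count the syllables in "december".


Word: "december"
Syllable breakdown: de | cem | ber
Counting: 3 parts
= 3 syllables


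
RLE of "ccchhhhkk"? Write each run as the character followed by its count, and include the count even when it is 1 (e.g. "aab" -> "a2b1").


String: "ccchhhhkk"
Scanning for consecutive runs:
  'c' x 3
  'h' x 4
  'k' x 2
RLE = "c3h4k2"


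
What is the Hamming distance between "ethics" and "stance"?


Comparing character by character (same length = 6):
  Pos 0: 'e' vs 's' !=
  Pos 1: 't' vs 't' =
  Pos 2: 'h' vs 'a' !=
  Pos 3: 'i' vs 'n' !=
  Pos 4: 'c' vs 'c' =
  Pos 5: 's' vs 'e' !=
Hamming distance = 4


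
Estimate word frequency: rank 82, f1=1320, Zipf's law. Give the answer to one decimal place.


Zipf's law: f(r) = f(1) / r
f(1) = 1320
f(82) = 1320 / 82
= 16.1 occurrences


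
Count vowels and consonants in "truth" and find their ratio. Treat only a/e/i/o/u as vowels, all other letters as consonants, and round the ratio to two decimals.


Word: "truth"
Vowels (a,e,i,o,u): 1
Consonants: 4
Ratio = 1/4
= 0.25


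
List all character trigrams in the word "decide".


Word: "decide" (length 6)
Number of trigrams = 6 - 3 + 1 = 4
  Position 0: "dec"
  Position 1: "eci"
  Position 2: "cid"
  Position 3: "ide"
Trigrams = "dec", "eci", "cid", "ide"


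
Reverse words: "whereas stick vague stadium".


Original: "whereas stick vague stadium"
Words (1..n): whereas | stick | vague | stadium
Reversed (n..1): stadium | vague | stick | whereas
Result = "stadium vague stick whereas"


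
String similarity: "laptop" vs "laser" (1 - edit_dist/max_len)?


Word 1: "laptop" (length 6)
Word 2: "laser" (length 5)
One optimal edit sequence:
  1. keep 'l'
  2. keep 'a'
  3. delete 'p'  (+1)
  4. substitute 't' -> 's'  (+1)
  5. substitute 'o' -> 'e'  (+1)
  6. substitute 'p' -> 'r'  (+1)
Edit distance = 4
Max length = max(6, 5) = 6
Similarity = 1 - 4/6
= 0.3333


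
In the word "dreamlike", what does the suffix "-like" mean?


Suffix: -like
Example: dreamlike = dream + -like
Meaning = resembling


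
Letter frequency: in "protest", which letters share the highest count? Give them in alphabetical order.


Word: "protest"
Letter counts:
  'e': 1
  'o': 1
  'p': 1
  'r': 1
  's': 1
  't': 2
Maximum count = 2
Most frequent = 't' (2 times each)


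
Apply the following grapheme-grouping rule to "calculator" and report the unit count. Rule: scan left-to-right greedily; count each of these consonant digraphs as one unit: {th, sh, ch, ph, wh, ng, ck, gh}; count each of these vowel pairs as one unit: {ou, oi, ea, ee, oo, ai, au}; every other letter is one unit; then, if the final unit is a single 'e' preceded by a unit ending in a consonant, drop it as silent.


Word: "calculator" (10 letters)
Left-to-right scan:
  1. 'c' (letter)
  2. 'a' (letter)
  3. 'l' (letter)
  4. 'c' (letter)
  5. 'u' (letter)
  6. 'l' (letter)
  7. 'a' (letter)
  8. 't' (letter)
  9. 'o' (letter)
  10. 'r' (letter)
Units from scan: 10
Sound units = 10 units


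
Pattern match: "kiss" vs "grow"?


Pattern of "kiss": [0, 1, 2, 2]
Pattern of "grow": [0, 1, 2, 3]
Patterns do not match
Same pattern = No


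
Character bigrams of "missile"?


Word: "missile" (length 7)
Number of bigrams = 7 - 2 + 1 = 6
  Position 0: "mi"
  Position 1: "is"
  Position 2: "ss"
  Position 3: "si"
  Position 4: "il"
  Position 5: "le"
Bigrams = "mi", "is", "ss", "si", "il", "le"


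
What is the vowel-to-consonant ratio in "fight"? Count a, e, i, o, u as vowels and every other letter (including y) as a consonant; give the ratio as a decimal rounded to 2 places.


Word: "fight"
Vowels (a,e,i,o,u): 1
Consonants: 4
Ratio = 1/4
= 0.25


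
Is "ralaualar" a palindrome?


Word: "ralaualar"
Reversed: "ralaualar"
Forward == Backward? ralaualar == ralaualar
Palindrome = Yes


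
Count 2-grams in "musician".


Word: "musician" (length 8)
Number of 2-grams = length - 2 + 1 = 8 - 2 + 1
= 7


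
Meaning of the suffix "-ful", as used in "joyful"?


Suffix: -ful
As in: joyful -> joy + -ful
Meaning = full of


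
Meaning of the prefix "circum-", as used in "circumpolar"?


Prefix: circum-
Example: circumpolar = circum- + polar
Meaning = around


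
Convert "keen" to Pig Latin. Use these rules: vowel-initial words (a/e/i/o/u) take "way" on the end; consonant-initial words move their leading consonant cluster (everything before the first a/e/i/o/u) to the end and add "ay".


Word: "keen"
Starts with consonant(s) → move to end, add 'ay'
Consonant cluster: "k"
Pig Latin = "eenkay"


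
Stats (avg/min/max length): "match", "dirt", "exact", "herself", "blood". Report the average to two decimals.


Lengths: "match"=5, "dirt"=4, "exact"=5, "herself"=7, "blood"=5
Sum = 26, Count = 5
Average = 26/5 = 5.20
= avg=5.20, min=4, max=7


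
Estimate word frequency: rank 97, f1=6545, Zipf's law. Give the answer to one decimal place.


Zipf's law: f(r) = f(1) / r
f(1) = 6545
f(97) = 6545 / 97
= 67.5 occurrences


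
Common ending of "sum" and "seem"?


Word 1: "sum"
Word 2: "seem"
Comparing from end:
  Pos -1: 'm' == 'm'
  Pos -2: 'u' != 'e' (stop)
LCS = "m" (length 1)


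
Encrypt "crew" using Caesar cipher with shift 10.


Word: "crew"
Shift: 10
Each letter → (letter + shift) mod 26:
  'c' (2) + 10 = 12 → 'm'
  'r' (17) + 10 = 1 → 'b'
  'e' (4) + 10 = 14 → 'o'
  'w' (22) + 10 = 6 → 'g'
Result = "mbog"


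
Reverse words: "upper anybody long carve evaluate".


Original: "upper anybody long carve evaluate"
Words (1..n): upper | anybody | long | carve | evaluate
Reversed (n..1): evaluate | carve | long | anybody | upper
Result = "evaluate carve long anybody upper"
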